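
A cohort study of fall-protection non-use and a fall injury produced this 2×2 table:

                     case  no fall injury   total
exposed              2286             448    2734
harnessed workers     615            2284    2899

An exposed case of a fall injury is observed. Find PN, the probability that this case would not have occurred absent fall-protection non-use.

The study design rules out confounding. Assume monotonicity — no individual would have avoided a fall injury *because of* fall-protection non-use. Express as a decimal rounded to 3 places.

p₁ = P(outcome | exposed) = 2286/2734 = 0.83614
p₀ = P(outcome | unexposed) = 615/2899 = 0.21214
Under exogeneity and monotonicity, PN = (p₁ − p₀) / p₁.
PN = (0.83614 − 0.21214) / 0.83614 = 0.624 / 0.83614 ≈ 0.7463

PN ≈ 0.746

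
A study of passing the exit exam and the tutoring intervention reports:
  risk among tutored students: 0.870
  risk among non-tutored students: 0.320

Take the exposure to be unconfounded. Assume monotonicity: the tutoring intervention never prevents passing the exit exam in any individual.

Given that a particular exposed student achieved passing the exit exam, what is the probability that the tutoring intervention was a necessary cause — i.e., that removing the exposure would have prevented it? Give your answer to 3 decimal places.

PN ≈ 0.632

Let p₁ = 0.87, p₀ = 0.32.
Under exogeneity and monotonicity, PN = (p₁ − p₀) / p₁.
PN = (0.87 − 0.32) / 0.87 = 0.55 / 0.87 ≈ 0.6322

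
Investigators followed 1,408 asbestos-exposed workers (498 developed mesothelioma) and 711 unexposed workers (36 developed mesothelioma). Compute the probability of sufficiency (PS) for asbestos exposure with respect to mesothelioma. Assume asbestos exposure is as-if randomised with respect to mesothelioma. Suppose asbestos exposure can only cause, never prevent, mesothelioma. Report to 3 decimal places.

PS ≈ 0.319

p₁ = P(outcome | exposed) = 498/1408 = 0.35369
p₀ = P(outcome | unexposed) = 36/711 = 0.050633
Under exogeneity and monotonicity, PS = (p₁ − p₀) / (1 − p₀).
PS = (0.35369 − 0.050633) / (1 − 0.050633) = 0.30306 / 0.94937 ≈ 0.3192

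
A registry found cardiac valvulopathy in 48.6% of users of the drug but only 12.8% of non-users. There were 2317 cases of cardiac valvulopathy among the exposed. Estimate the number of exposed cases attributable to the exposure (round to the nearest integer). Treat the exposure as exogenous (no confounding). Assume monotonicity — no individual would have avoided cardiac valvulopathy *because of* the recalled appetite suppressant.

p₁ = 0.486, p₀ = 0.128.
PN = (p₁ − p₀)/p₁ = (0.486 − 0.128) / 0.486 ≈ 0.73663.
Attributable cases ≈ PN × (exposed cases) = 0.73663 × 2317 ≈ 1706.76.

about 1707 cases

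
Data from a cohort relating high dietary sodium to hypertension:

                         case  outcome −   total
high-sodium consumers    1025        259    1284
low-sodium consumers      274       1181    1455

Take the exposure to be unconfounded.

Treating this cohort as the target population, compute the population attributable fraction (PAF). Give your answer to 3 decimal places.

p₁ = P(outcome | exposed) = 1025/1284 = 0.79829
p₀ = P(outcome | unexposed) = 274/1455 = 0.18832
Exposure prevalence π = 1284/2739 = 0.46878; overall risk P(Y=1) = 0.47426.
Under exogeneity, PAF = [P(Y=1) − p₀]/P(Y=1).
PAF = (0.47426 − 0.18832) / 0.47426 ≈ 0.6029

PAF ≈ 0.603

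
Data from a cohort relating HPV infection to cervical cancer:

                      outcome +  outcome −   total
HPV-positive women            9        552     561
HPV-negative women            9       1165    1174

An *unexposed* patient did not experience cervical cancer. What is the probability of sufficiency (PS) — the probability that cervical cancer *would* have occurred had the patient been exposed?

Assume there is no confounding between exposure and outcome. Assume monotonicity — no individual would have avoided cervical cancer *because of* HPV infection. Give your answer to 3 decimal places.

p₁ = P(outcome | exposed) = 9/561 = 0.016043
p₀ = P(outcome | unexposed) = 9/1174 = 0.0076661
Under exogeneity and monotonicity, PS = (p₁ − p₀) / (1 − p₀).
PS = (0.016043 − 0.0076661) / (1 − 0.0076661) = 0.0083767 / 0.99233 ≈ 0.0084

PS ≈ 0.008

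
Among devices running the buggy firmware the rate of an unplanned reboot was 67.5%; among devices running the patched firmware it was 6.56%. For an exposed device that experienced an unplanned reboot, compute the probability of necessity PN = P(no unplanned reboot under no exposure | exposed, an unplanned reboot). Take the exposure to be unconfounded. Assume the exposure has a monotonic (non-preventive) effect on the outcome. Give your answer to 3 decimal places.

PN ≈ 0.903

p₁ = 0.675, p₀ = 0.0656.
Under exogeneity and monotonicity, PN = (p₁ − p₀) / p₁.
PN = (0.675 − 0.0656) / 0.675 = 0.6094 / 0.675 ≈ 0.9028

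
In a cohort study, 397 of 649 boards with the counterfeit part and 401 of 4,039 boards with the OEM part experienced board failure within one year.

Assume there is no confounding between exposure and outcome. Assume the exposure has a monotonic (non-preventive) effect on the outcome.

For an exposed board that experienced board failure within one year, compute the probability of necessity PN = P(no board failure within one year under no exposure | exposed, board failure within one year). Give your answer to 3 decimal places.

p₁ = P(outcome | exposed) = 397/649 = 0.61171
p₀ = P(outcome | unexposed) = 401/4039 = 0.099282
Under exogeneity and monotonicity, PN = (p₁ − p₀) / p₁.
PN = (0.61171 − 0.099282) / 0.61171 = 0.51243 / 0.61171 ≈ 0.8377

PN ≈ 0.838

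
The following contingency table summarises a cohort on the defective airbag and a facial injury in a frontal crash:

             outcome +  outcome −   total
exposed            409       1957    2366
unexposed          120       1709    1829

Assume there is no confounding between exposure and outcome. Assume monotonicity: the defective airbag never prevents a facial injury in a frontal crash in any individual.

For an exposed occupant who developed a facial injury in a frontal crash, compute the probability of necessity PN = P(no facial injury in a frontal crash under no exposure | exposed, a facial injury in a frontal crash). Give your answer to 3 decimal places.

PN ≈ 0.620

p₁ = P(outcome | exposed) = 409/2366 = 0.17287
p₀ = P(outcome | unexposed) = 120/1829 = 0.06561
Under exogeneity and monotonicity, PN = (p₁ − p₀)/p₁.
PN = (0.17287 − 0.06561) / 0.17287 ≈ 0.6205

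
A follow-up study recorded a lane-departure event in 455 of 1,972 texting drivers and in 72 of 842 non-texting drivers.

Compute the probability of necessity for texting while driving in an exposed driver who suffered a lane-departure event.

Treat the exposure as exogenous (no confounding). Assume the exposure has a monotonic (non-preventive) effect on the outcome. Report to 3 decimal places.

PN ≈ 0.629

p₁ = P(outcome | exposed) = 455/1972 = 0.23073
p₀ = P(outcome | unexposed) = 72/842 = 0.085511
Under exogeneity and monotonicity, PN = (p₁ − p₀) / p₁.
PN = (0.23073 − 0.085511) / 0.23073 = 0.14522 / 0.23073 ≈ 0.6294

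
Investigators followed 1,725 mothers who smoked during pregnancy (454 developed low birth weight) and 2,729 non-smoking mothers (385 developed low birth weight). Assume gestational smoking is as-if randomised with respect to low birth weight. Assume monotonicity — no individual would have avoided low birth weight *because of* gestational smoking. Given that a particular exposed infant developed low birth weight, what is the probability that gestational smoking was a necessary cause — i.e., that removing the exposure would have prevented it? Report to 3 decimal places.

p₁ = P(outcome | exposed) = 454/1725 = 0.26319
p₀ = P(outcome | unexposed) = 385/2729 = 0.14108
Under exogeneity and monotonicity, PN = (p₁ − p₀) / p₁.
PN = (0.26319 − 0.14108) / 0.26319 = 0.12211 / 0.26319 ≈ 0.4640

PN ≈ 0.464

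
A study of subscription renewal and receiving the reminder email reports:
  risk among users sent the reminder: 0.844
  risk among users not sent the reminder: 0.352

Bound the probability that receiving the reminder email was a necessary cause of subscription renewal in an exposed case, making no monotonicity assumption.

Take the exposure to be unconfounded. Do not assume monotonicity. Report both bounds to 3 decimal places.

0.583 ≤ PN ≤ 0.768

Let p₁ = 0.844, p₀ = 0.352.
Under exogeneity alone the bounds on PN are max{0,(p₁−p₀)/p₁} ≤ PN ≤ min{1,(1−p₀)/p₁}.
  lower = (p₁ − p₀)/p₁ = 0.492 / 0.844 ≈ 0.5829
  upper = min{1, (1 − p₀)/p₁} = 0.648 / 0.844 ≈ 0.7678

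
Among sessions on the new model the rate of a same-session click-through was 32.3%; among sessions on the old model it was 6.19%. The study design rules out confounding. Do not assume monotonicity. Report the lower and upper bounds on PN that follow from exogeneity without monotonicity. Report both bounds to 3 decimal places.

0.808 ≤ PN ≤ 1.000

p₁ = 0.323, p₀ = 0.0619.
Under exogeneity alone the bounds on PN are max{0,(p₁−p₀)/p₁} ≤ PN ≤ min{1,(1−p₀)/p₁}.
  lower = (p₁ − p₀)/p₁ = 0.2611 / 0.323 ≈ 0.8084
  upper = min{1, (1 − p₀)/p₁} = 0.9381 / 0.323 ≈ 2.9043 → capped at 1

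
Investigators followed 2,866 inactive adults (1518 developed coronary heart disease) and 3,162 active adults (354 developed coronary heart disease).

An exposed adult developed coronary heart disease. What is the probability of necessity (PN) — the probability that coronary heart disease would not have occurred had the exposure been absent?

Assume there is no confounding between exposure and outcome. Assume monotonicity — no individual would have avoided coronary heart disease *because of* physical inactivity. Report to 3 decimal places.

PN ≈ 0.789

p₁ = P(outcome | exposed) = 1518/2866 = 0.52966
p₀ = P(outcome | unexposed) = 354/3162 = 0.11195
Under exogeneity and monotonicity, PN = (p₁ − p₀) / p₁.
PN = (0.52966 − 0.11195) / 0.52966 = 0.4177 / 0.52966 ≈ 0.7886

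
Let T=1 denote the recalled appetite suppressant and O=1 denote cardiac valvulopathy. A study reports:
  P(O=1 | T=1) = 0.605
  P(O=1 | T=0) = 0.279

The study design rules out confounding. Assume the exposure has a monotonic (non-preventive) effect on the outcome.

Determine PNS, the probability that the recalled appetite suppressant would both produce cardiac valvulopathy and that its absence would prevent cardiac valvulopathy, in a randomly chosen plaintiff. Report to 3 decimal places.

PNS ≈ 0.326

Let p₁ = 0.605, p₀ = 0.279.
Under exogeneity and monotonicity, PNS = p₁ − p₀.
PNS = 0.605 − 0.279 = 0.326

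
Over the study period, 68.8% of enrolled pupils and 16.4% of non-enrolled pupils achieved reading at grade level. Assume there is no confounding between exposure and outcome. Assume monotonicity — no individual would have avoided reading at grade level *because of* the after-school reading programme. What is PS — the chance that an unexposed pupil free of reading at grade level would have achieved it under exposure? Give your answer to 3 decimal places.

p₁ = 0.688, p₀ = 0.164.
Under exogeneity and monotonicity, PS = (p₁ − p₀) / (1 − p₀).
PS = (0.688 − 0.164) / (1 − 0.164) = 0.524 / 0.836 ≈ 0.6268

PS ≈ 0.627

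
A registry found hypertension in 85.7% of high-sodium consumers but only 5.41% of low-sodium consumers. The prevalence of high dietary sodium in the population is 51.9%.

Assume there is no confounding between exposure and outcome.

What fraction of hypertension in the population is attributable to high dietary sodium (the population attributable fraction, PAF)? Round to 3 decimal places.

PAF ≈ 0.885

p₁ = 0.857, p₀ = 0.0541.
Overall risk P(Y=1) = π·p₁ + (1−π)·p₀ = 0.519×0.857 + 0.481×0.0541 = 0.47081.
Under exogeneity, PAF = [P(Y=1) − p₀] / P(Y=1).
PAF = (0.47081 − 0.0541) / 0.47081 ≈ 0.8851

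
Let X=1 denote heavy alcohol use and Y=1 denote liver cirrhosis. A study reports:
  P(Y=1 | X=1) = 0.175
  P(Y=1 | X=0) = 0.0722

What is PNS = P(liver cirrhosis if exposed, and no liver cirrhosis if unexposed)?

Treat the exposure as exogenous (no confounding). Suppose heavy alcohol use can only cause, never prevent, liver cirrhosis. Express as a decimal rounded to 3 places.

PNS ≈ 0.103

Let p₁ = 0.175, p₀ = 0.0722.
Under exogeneity and monotonicity, PNS = p₁ − p₀.
PNS = 0.175 − 0.0722 = 0.1028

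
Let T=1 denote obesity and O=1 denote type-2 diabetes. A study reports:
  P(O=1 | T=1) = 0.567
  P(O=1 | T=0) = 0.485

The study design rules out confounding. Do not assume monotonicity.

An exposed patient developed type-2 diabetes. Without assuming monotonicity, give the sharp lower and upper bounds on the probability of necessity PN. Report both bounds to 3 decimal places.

0.145 ≤ PN ≤ 0.908

Let p₁ = 0.567, p₀ = 0.485.
Under exogeneity alone the bounds on PN are max{0,(p₁−p₀)/p₁} ≤ PN ≤ min{1,(1−p₀)/p₁}.
  lower = (p₁ − p₀)/p₁ = 0.082 / 0.567 ≈ 0.1446
  upper = min{1, (1 − p₀)/p₁} = 0.515 / 0.567 ≈ 0.9083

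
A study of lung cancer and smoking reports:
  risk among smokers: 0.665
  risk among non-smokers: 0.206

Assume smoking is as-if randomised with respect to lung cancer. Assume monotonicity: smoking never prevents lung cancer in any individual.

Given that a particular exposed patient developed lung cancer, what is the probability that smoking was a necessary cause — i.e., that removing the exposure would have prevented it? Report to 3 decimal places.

PN ≈ 0.690

Let p₁ = 0.665, p₀ = 0.206.
Under exogeneity and monotonicity, PN = (p₁ − p₀) / p₁.
PN = (0.665 − 0.206) / 0.665 = 0.459 / 0.665 ≈ 0.6902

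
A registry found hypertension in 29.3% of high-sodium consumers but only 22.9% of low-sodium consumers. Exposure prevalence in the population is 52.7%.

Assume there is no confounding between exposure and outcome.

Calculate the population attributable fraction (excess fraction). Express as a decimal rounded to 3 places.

p₁ = 0.293, p₀ = 0.229.
Overall risk P(Y=1) = π·p₁ + (1−π)·p₀ = 0.527×0.293 + 0.473×0.229 = 0.26273.
Under exogeneity, PAF = [P(Y=1) − p₀] / P(Y=1).
PAF = (0.26273 − 0.229) / 0.26273 ≈ 0.1284

PAF ≈ 0.128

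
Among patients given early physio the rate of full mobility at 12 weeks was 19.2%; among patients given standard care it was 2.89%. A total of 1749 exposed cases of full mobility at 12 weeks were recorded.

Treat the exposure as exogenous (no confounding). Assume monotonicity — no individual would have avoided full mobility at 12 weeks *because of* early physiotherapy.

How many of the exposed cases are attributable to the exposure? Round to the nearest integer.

about 1486 cases

p₁ = 0.192, p₀ = 0.0289.
PN = (p₁ − p₀)/p₁ = (0.192 − 0.0289) / 0.192 ≈ 0.84948.
Attributable cases ≈ PN × (exposed cases) = 0.84948 × 1749 ≈ 1485.74.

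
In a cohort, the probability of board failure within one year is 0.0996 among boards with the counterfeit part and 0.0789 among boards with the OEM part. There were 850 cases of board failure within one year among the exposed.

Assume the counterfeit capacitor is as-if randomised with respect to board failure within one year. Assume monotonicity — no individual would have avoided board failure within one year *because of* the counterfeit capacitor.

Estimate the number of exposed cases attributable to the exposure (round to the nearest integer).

about 177 cases

Let p₁ = 0.0996, p₀ = 0.0789.
PN = (p₁ − p₀)/p₁ = (0.0996 − 0.0789) / 0.0996 ≈ 0.20783.
Attributable cases ≈ PN × (exposed cases) = 0.20783 × 850 ≈ 176.66.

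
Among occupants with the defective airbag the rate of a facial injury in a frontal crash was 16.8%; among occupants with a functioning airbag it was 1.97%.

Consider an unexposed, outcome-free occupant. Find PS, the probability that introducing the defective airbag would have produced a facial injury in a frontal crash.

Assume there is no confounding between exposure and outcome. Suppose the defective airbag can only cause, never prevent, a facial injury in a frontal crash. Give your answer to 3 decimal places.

p₁ = 0.168, p₀ = 0.0197.
Under exogeneity and monotonicity, PS = (p₁ − p₀) / (1 − p₀).
PS = (0.168 − 0.0197) / (1 − 0.0197) = 0.1483 / 0.9803 ≈ 0.1513

PS ≈ 0.151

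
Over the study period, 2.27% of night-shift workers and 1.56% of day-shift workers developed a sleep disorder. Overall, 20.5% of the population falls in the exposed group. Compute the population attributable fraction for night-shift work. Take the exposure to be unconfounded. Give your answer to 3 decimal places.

PAF ≈ 0.085

p₁ = 0.0227, p₀ = 0.0156.
Overall risk P(Y=1) = π·p₁ + (1−π)·p₀ = 0.205×0.0227 + 0.795×0.0156 = 0.017056.
Under exogeneity, PAF = [P(Y=1) − p₀] / P(Y=1).
PAF = (0.017056 − 0.0156) / 0.017056 ≈ 0.0853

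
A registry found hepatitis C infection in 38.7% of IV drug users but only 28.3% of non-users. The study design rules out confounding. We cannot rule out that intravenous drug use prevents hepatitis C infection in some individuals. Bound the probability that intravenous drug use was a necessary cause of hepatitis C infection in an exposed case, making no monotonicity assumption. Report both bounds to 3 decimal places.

p₁ = 0.387, p₀ = 0.283.
Under exogeneity alone the bounds on PN are max{0,(p₁−p₀)/p₁} ≤ PN ≤ min{1,(1−p₀)/p₁}.
  lower = (p₁ − p₀)/p₁ = 0.104 / 0.387 ≈ 0.2687
  upper = min{1, (1 − p₀)/p₁} = 0.717 / 0.387 ≈ 1.8527 → capped at 1

0.269 ≤ PN ≤ 1.000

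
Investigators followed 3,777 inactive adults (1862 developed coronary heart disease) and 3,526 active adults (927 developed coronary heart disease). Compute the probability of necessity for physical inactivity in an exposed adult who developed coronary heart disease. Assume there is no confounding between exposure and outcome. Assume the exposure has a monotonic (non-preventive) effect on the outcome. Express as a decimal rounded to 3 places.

p₁ = P(outcome | exposed) = 1862/3777 = 0.49298
p₀ = P(outcome | unexposed) = 927/3526 = 0.2629
Under exogeneity and monotonicity, PN = (p₁ − p₀) / p₁.
PN = (0.49298 − 0.2629) / 0.49298 = 0.23008 / 0.49298 ≈ 0.4667

PN ≈ 0.467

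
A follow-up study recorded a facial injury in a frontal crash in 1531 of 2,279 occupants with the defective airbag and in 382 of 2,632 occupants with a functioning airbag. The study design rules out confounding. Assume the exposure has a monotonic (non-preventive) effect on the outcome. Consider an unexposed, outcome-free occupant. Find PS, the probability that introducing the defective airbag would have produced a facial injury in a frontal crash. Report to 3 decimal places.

PS ≈ 0.616

p₁ = P(outcome | exposed) = 1531/2279 = 0.67179
p₀ = P(outcome | unexposed) = 382/2632 = 0.14514
Under exogeneity and monotonicity, PS = (p₁ − p₀) / (1 − p₀).
PS = (0.67179 − 0.14514) / (1 − 0.14514) = 0.52665 / 0.85486 ≈ 0.6161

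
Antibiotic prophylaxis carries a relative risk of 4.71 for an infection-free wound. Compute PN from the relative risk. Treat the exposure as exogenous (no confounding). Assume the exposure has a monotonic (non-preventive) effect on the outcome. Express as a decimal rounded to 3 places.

Under exogeneity and monotonicity, PN = (RR − 1) / RR = 1 − 1/RR.
PN = (4.71 − 1) / 4.71 = 3.71 / 4.71 ≈ 0.7877

PN ≈ 0.788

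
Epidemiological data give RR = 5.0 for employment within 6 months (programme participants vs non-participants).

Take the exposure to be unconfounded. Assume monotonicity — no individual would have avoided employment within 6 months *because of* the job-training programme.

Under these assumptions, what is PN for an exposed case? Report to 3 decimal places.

PN ≈ 0.800

Under exogeneity and monotonicity, PN = (RR − 1) / RR = 1 − 1/RR.
PN = (5.0 − 1) / 5.0 = 4 / 5.0 ≈ 0.8000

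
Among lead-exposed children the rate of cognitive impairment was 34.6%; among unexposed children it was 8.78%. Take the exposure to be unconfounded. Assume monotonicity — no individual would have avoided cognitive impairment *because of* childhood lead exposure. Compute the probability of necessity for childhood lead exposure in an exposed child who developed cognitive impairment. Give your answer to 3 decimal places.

p₁ = 0.346, p₀ = 0.0878.
Under exogeneity and monotonicity, PN = (p₁ − p₀) / p₁.
PN = (0.346 − 0.0878) / 0.346 = 0.2582 / 0.346 ≈ 0.7462

PN ≈ 0.746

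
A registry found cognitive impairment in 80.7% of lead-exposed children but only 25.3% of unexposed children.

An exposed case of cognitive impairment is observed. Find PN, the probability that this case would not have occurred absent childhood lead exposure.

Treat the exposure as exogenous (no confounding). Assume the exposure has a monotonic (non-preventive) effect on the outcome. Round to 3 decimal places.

p₁ = 0.807, p₀ = 0.253.
Under exogeneity and monotonicity, PN = (p₁ − p₀) / p₁.
PN = (0.807 − 0.253) / 0.807 = 0.554 / 0.807 ≈ 0.6865

PN ≈ 0.686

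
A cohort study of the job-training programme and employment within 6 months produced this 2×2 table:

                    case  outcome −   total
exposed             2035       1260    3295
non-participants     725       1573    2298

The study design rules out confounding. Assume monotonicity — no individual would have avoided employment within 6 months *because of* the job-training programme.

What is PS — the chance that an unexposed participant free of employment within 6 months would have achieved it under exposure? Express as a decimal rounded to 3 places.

PS ≈ 0.441

p₁ = P(outcome | exposed) = 2035/3295 = 0.6176
p₀ = P(outcome | unexposed) = 725/2298 = 0.31549
Under exogeneity and monotonicity, PS = (p₁ − p₀)/(1 − p₀).
PS = (0.6176 − 0.31549) / 0.68451 ≈ 0.4414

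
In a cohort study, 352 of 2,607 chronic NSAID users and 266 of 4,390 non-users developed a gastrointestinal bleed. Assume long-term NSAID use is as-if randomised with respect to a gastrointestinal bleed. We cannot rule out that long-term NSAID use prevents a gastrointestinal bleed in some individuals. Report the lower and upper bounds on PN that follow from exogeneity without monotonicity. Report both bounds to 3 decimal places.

0.551 ≤ PN ≤ 1.000

p₁ = P(outcome | exposed) = 352/2607 = 0.13502
p₀ = P(outcome | unexposed) = 266/4390 = 0.060592
Under exogeneity alone the bounds on PN are max{0,(p₁−p₀)/p₁} ≤ PN ≤ min{1,(1−p₀)/p₁}.
  lower = (p₁ − p₀)/p₁ = 0.074429 / 0.13502 ≈ 0.5512
  upper = min{1, (1 − p₀)/p₁} = 0.93941 / 0.13502 ≈ 6.9575 → capped at 1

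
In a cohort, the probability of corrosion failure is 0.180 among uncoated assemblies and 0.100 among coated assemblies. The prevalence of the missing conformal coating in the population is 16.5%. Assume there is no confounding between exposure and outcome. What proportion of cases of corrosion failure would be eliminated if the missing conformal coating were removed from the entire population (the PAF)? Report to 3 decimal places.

PAF ≈ 0.117

Let p₁ = 0.18, p₀ = 0.1.
Overall risk P(Y=1) = π·p₁ + (1−π)·p₀ = 0.165×0.18 + 0.835×0.1 = 0.1132.
Under exogeneity, PAF = [P(Y=1) − p₀] / P(Y=1).
PAF = (0.1132 − 0.1) / 0.1132 ≈ 0.1166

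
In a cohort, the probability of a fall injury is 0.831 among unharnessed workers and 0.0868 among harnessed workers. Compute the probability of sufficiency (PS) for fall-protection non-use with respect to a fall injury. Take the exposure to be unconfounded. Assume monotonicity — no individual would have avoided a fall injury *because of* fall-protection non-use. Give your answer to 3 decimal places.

Let p₁ = 0.831, p₀ = 0.0868.
Under exogeneity and monotonicity, PS = (p₁ − p₀) / (1 − p₀).
PS = (0.831 − 0.0868) / (1 − 0.0868) = 0.7442 / 0.9132 ≈ 0.8149

PS ≈ 0.815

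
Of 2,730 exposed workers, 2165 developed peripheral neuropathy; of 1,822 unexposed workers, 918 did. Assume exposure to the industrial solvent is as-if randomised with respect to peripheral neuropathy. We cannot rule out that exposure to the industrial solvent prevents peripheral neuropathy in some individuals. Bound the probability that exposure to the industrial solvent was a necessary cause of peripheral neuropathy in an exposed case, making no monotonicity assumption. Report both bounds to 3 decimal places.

0.365 ≤ PN ≤ 0.626

p₁ = P(outcome | exposed) = 2165/2730 = 0.79304
p₀ = P(outcome | unexposed) = 918/1822 = 0.50384
Under exogeneity alone the bounds on PN are max{0,(p₁−p₀)/p₁} ≤ PN ≤ min{1,(1−p₀)/p₁}.
  lower = (p₁ − p₀)/p₁ = 0.2892 / 0.79304 ≈ 0.3647
  upper = min{1, (1 − p₀)/p₁} = 0.49616 / 0.79304 ≈ 0.6256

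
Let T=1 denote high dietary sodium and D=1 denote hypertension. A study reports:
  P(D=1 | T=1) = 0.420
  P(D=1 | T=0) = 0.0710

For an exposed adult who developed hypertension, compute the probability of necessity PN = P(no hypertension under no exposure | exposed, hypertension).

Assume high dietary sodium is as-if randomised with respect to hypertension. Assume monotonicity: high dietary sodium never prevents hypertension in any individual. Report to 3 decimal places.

Let p₁ = 0.42, p₀ = 0.071.
Under exogeneity and monotonicity, PN = (p₁ − p₀) / p₁.
PN = (0.42 − 0.071) / 0.42 = 0.349 / 0.42 ≈ 0.8310

PN ≈ 0.831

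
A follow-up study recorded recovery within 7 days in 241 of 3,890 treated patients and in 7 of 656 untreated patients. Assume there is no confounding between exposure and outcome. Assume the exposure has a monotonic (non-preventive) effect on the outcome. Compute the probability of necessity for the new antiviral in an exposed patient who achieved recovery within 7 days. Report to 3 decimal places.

p₁ = P(outcome | exposed) = 241/3890 = 0.061954
p₀ = P(outcome | unexposed) = 7/656 = 0.010671
Under exogeneity and monotonicity, PN = (p₁ − p₀) / p₁.
PN = (0.061954 − 0.010671) / 0.061954 = 0.051283 / 0.061954 ≈ 0.8278

PN ≈ 0.828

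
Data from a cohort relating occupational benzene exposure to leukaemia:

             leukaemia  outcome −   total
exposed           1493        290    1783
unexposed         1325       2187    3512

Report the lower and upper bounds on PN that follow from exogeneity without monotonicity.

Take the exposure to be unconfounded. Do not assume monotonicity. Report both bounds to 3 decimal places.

p₁ = P(outcome | exposed) = 1493/1783 = 0.83735
p₀ = P(outcome | unexposed) = 1325/3512 = 0.37728
Under exogeneity alone the bounds on PN are max{0,(p₁−p₀)/p₁} ≤ PN ≤ min{1,(1−p₀)/p₁}.
  lower = (p₁ − p₀)/p₁ = 0.46007 / 0.83735 ≈ 0.5494
  upper = min{1, (1 − p₀)/p₁} = 0.62272 / 0.83735 ≈ 0.7437

0.549 ≤ PN ≤ 0.744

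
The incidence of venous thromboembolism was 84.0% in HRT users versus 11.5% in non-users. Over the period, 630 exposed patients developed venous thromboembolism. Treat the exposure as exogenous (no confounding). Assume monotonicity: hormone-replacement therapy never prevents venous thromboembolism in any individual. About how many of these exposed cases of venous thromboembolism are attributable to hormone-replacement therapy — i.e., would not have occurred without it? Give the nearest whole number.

about 544 cases

p₁ = 0.84, p₀ = 0.115.
PN = (p₁ − p₀)/p₁ = (0.84 − 0.115) / 0.84 ≈ 0.86310.
Attributable cases ≈ PN × (exposed cases) = 0.86310 × 630 ≈ 543.75.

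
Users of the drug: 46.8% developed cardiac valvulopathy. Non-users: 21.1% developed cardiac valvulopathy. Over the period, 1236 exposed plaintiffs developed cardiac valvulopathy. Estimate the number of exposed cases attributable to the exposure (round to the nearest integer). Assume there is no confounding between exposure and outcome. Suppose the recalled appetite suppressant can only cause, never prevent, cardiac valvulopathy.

p₁ = 0.468, p₀ = 0.211.
PN = (p₁ − p₀)/p₁ = (0.468 − 0.211) / 0.468 ≈ 0.54915.
Attributable cases ≈ PN × (exposed cases) = 0.54915 × 1236 ≈ 678.74.

about 679 cases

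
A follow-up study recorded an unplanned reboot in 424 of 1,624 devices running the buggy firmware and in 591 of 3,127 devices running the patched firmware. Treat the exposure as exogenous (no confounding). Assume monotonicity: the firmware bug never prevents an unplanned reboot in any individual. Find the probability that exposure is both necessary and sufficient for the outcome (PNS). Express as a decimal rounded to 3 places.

PNS ≈ 0.072

p₁ = P(outcome | exposed) = 424/1624 = 0.26108
p₀ = P(outcome | unexposed) = 591/3127 = 0.189
Under exogeneity and monotonicity, PNS = p₁ − p₀.
PNS = 0.26108 − 0.189 = 0.072085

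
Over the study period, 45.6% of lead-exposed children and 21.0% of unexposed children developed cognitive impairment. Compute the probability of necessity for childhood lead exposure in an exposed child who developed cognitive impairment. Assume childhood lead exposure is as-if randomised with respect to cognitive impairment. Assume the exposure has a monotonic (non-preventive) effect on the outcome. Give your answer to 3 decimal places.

p₁ = 0.456, p₀ = 0.21.
Under exogeneity and monotonicity, PN = (p₁ − p₀) / p₁.
PN = (0.456 − 0.21) / 0.456 = 0.246 / 0.456 ≈ 0.5395

PN ≈ 0.539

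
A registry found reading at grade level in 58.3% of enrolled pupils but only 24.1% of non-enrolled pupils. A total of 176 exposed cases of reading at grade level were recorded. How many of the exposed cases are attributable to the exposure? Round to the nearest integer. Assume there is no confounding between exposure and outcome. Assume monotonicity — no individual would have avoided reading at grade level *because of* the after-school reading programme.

p₁ = 0.583, p₀ = 0.241.
PN = (p₁ − p₀)/p₁ = (0.583 − 0.241) / 0.583 ≈ 0.58662.
Attributable cases ≈ PN × (exposed cases) = 0.58662 × 176 ≈ 103.25.

about 103 cases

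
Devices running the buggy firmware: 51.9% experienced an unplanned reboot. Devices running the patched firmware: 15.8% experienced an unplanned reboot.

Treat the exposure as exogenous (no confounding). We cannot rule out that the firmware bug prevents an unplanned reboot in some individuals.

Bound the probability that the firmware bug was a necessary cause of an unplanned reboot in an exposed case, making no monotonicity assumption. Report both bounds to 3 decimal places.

p₁ = 0.519, p₀ = 0.158.
Under exogeneity alone the bounds on PN are max{0,(p₁−p₀)/p₁} ≤ PN ≤ min{1,(1−p₀)/p₁}.
  lower = (p₁ − p₀)/p₁ = 0.361 / 0.519 ≈ 0.6956
  upper = min{1, (1 − p₀)/p₁} = 0.842 / 0.519 ≈ 1.6224 → capped at 1

0.696 ≤ PN ≤ 1.000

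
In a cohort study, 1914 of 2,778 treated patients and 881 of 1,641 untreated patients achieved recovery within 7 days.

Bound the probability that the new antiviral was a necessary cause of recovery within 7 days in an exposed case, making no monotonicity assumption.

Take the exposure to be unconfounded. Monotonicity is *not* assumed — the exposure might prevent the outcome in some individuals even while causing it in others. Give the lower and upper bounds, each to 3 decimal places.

p₁ = P(outcome | exposed) = 1914/2778 = 0.68898
p₀ = P(outcome | unexposed) = 881/1641 = 0.53687
Under exogeneity alone the bounds on PN are max{0,(p₁−p₀)/p₁} ≤ PN ≤ min{1,(1−p₀)/p₁}.
  lower = (p₁ − p₀)/p₁ = 0.15212 / 0.68898 ≈ 0.2208
  upper = min{1, (1 − p₀)/p₁} = 0.46313 / 0.68898 ≈ 0.6722

0.221 ≤ PN ≤ 0.672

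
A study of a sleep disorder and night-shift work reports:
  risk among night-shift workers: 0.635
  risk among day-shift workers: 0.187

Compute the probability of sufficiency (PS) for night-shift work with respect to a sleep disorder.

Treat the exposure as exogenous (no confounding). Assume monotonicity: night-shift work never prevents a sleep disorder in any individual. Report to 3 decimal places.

Let p₁ = 0.635, p₀ = 0.187.
Under exogeneity and monotonicity, PS = (p₁ − p₀) / (1 − p₀).
PS = (0.635 − 0.187) / (1 − 0.187) = 0.448 / 0.813 ≈ 0.5510

PS ≈ 0.551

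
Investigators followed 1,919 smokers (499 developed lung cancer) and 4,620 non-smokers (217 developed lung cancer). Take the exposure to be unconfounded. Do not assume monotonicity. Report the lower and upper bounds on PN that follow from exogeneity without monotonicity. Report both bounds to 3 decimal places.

0.819 ≤ PN ≤ 1.000

p₁ = P(outcome | exposed) = 499/1919 = 0.26003
p₀ = P(outcome | unexposed) = 217/4620 = 0.04697
Under exogeneity alone the bounds on PN are max{0,(p₁−p₀)/p₁} ≤ PN ≤ min{1,(1−p₀)/p₁}.
  lower = (p₁ − p₀)/p₁ = 0.21306 / 0.26003 ≈ 0.8194
  upper = min{1, (1 − p₀)/p₁} = 0.95303 / 0.26003 ≈ 3.6651 → capped at 1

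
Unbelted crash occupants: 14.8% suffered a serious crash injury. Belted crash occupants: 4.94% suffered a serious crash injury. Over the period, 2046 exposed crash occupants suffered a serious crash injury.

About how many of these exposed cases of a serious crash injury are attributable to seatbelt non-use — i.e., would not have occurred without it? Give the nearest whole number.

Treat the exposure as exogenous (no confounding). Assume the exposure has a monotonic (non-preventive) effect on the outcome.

p₁ = 0.148, p₀ = 0.0494.
PN = (p₁ − p₀)/p₁ = (0.148 − 0.0494) / 0.148 ≈ 0.66622.
Attributable cases ≈ PN × (exposed cases) = 0.66622 × 2046 ≈ 1363.08.

about 1363 cases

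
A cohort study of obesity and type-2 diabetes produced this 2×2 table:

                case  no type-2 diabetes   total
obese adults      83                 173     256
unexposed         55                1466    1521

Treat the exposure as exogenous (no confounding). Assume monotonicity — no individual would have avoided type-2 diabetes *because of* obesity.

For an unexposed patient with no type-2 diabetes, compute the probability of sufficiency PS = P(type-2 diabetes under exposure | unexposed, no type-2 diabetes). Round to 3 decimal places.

PS ≈ 0.299

p₁ = P(outcome | exposed) = 83/256 = 0.32422
p₀ = P(outcome | unexposed) = 55/1521 = 0.03616
Under exogeneity and monotonicity, PS = (p₁ − p₀)/(1 − p₀).
PS = (0.32422 − 0.03616) / 0.96384 ≈ 0.2989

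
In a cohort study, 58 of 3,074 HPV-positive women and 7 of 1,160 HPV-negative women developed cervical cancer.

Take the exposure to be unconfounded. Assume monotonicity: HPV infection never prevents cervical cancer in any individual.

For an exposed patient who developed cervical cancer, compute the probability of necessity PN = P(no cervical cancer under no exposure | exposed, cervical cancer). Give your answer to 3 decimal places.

PN ≈ 0.680

p₁ = P(outcome | exposed) = 58/3074 = 0.018868
p₀ = P(outcome | unexposed) = 7/1160 = 0.0060345
Under exogeneity and monotonicity, PN = (p₁ − p₀) / p₁.
PN = (0.018868 − 0.0060345) / 0.018868 = 0.012833 / 0.018868 ≈ 0.6802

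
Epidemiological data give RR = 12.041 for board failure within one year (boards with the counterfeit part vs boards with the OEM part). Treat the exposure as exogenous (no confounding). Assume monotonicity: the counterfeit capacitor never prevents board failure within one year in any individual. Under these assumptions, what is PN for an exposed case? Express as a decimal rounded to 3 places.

PN ≈ 0.917

Under exogeneity and monotonicity, PN = (RR − 1) / RR = 1 − 1/RR.
PN = (12.041 − 1) / 12.041 = 11.04 / 12.041 ≈ 0.9170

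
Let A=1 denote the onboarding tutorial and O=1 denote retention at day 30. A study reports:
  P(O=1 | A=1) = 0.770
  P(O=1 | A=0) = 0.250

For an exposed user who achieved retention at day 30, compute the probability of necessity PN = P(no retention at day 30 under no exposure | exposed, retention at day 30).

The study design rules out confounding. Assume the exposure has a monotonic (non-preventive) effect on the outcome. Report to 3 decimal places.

PN ≈ 0.675

Let p₁ = 0.77, p₀ = 0.25.
Under exogeneity and monotonicity, PN = (p₁ − p₀) / p₁.
PN = (0.77 − 0.25) / 0.77 = 0.52 / 0.77 ≈ 0.6753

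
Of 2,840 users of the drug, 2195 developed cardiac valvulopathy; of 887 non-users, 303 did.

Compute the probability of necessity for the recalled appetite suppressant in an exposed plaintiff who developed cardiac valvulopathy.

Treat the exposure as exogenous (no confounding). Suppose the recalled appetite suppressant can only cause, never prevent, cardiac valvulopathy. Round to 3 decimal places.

PN ≈ 0.558

p₁ = P(outcome | exposed) = 2195/2840 = 0.77289
p₀ = P(outcome | unexposed) = 303/887 = 0.3416
Under exogeneity and monotonicity, PN = (p₁ − p₀) / p₁.
PN = (0.77289 − 0.3416) / 0.77289 = 0.43129 / 0.77289 ≈ 0.5580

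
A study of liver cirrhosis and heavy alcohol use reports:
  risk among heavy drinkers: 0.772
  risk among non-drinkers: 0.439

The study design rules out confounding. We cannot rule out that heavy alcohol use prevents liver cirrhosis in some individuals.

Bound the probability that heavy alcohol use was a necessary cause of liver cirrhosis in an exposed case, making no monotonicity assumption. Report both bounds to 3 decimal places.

0.431 ≤ PN ≤ 0.727

Let p₁ = 0.772, p₀ = 0.439.
Under exogeneity alone the bounds on PN are max{0,(p₁−p₀)/p₁} ≤ PN ≤ min{1,(1−p₀)/p₁}.
  lower = (p₁ − p₀)/p₁ = 0.333 / 0.772 ≈ 0.4313
  upper = min{1, (1 − p₀)/p₁} = 0.561 / 0.772 ≈ 0.7267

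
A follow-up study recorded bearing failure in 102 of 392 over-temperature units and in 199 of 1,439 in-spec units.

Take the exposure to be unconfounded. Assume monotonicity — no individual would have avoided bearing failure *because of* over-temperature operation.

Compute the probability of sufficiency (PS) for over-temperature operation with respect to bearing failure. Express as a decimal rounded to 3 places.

p₁ = P(outcome | exposed) = 102/392 = 0.2602
p₀ = P(outcome | unexposed) = 199/1439 = 0.13829
Under exogeneity and monotonicity, PS = (p₁ − p₀) / (1 − p₀).
PS = (0.2602 − 0.13829) / (1 − 0.13829) = 0.12191 / 0.86171 ≈ 0.1415

PS ≈ 0.141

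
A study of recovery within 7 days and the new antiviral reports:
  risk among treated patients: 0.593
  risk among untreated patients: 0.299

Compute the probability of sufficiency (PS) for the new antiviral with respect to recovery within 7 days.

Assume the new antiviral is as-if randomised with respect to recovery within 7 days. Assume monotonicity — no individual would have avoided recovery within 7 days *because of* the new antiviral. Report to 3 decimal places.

PS ≈ 0.419

Let p₁ = 0.593, p₀ = 0.299.
Under exogeneity and monotonicity, PS = (p₁ − p₀) / (1 − p₀).
PS = (0.593 − 0.299) / (1 − 0.299) = 0.294 / 0.701 ≈ 0.4194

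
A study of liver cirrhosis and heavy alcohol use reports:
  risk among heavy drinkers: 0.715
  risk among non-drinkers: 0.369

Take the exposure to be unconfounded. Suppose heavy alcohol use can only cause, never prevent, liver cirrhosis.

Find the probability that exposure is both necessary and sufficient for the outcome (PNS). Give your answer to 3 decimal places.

PNS ≈ 0.346

Let p₁ = 0.715, p₀ = 0.369.
Under exogeneity and monotonicity, PNS = p₁ − p₀.
PNS = 0.715 − 0.369 = 0.346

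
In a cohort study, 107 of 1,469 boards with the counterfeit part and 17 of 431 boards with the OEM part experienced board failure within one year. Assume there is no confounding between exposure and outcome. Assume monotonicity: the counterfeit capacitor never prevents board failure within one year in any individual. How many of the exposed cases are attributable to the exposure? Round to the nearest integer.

about 49 cases

p₁ = P(outcome | exposed) = 107/1469 = 0.072839
p₀ = P(outcome | unexposed) = 17/431 = 0.039443
PN = (p₁ − p₀)/p₁ = (0.072839 − 0.039443) / 0.072839 ≈ 0.45849.
Attributable cases ≈ PN × (exposed cases) = 0.45849 × 107 ≈ 49.06.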